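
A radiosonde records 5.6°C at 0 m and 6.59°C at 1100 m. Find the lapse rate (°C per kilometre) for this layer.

-0.9°C/km

Γ = −ΔT/Δz = (5.6 − 6.59) / (1100 − 0) m
  = -0.99°C / 1.1 km = -0.9°C/km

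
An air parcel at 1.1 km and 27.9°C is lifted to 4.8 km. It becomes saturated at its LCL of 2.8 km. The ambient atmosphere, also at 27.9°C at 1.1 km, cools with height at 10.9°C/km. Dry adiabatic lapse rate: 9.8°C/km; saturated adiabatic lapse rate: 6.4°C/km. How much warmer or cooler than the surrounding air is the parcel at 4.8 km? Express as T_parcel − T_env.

Parcel:
  1100 → 2800 m (dry, 9.8°C/km): ΔT = -9.8 × 1.7 = -16.66°C → T = 11.24°C
  2800 → 4800 m (saturated, 6.4°C/km): ΔT = -6.4 × 2 = -12.8°C → T = -1.56°C
Environment:
  1100 → 4800 m (environment, 10.9°C/km): ΔT = -10.9 × 3.7 = -40.33°C → T = -12.43°C
T_parcel − T_env = -1.56 − (-12.43) = +10.87°C

+10.87°C (parcel warmer than environment)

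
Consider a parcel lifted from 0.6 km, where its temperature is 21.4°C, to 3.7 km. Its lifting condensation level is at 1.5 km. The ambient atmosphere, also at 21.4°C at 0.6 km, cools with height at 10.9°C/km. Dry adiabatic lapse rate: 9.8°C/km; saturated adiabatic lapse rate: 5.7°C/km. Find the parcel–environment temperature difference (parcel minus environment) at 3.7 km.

Parcel:
  600 → 1500 m (dry, 9.8°C/km): ΔT = -9.8 × 0.9 = -8.82°C → T = 12.58°C
  1500 → 3700 m (saturated, 5.7°C/km): ΔT = -5.7 × 2.2 = -12.54°C → T = 0.04°C
Environment:
  600 → 3700 m (environment, 10.9°C/km): ΔT = -10.9 × 3.1 = -33.79°C → T = -12.39°C
T_parcel − T_env = 0.04 − (-12.39) = +12.43°C

+12.43°C (parcel warmer than environment)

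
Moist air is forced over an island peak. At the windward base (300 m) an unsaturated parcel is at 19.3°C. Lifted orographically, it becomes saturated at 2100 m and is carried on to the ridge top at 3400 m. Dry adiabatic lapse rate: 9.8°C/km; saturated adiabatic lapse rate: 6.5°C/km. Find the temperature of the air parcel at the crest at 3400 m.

-6.79°C

Dry to 2100 m: -9.8 × 1.8 km = -17.64°C, so T = 1.66°C.
Saturated to 3400 m: -6.5 × 1.3 km = -8.45°C, so T = -6.79°C.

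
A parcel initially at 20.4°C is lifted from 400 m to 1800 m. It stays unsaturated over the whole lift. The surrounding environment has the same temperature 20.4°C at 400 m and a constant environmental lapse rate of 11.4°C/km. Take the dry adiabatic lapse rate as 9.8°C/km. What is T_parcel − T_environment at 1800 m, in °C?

+2.24°C (parcel warmer than environment)

Parcel:
  From 400 m to 1800 m (dry): cools by 9.8 × 1.4 = 13.72°C, giving 6.68°C.
Environment:
  From 400 m to 1800 m (environment): cools by 11.4 × 1.4 = 15.96°C, giving 4.44°C.
T_parcel − T_env = 6.68 − 4.44 = +2.24°C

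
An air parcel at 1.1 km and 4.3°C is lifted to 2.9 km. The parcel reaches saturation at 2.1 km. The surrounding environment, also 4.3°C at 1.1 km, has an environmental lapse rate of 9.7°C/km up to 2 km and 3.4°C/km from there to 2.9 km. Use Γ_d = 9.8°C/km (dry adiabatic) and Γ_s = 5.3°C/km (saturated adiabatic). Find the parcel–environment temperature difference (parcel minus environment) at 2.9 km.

Parcel:
  From 1100 m to 2100 m (dry): cools by 9.8 × 1 = 9.8°C, giving -5.5°C.
  From 2100 m to 2900 m (saturated): cools by 5.3 × 0.8 = 4.24°C, giving -9.74°C.
Environment:
  From 1100 m to 2000 m (environment, lower layer): cools by 9.7 × 0.9 = 8.73°C, giving -4.43°C.
  From 2000 m to 2900 m (environment, upper layer): cools by 3.4 × 0.9 = 3.06°C, giving -7.49°C.
T_parcel − T_env = -9.74 − (-7.49) = -2.25°C

-2.25°C (parcel cooler than environment)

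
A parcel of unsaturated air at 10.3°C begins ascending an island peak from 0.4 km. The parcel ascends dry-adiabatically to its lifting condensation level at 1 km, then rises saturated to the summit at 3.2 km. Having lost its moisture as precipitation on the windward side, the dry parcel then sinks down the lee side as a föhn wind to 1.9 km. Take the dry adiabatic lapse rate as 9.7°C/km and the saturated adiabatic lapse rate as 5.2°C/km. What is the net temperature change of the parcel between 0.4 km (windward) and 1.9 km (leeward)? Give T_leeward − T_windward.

400–1000 m, dry: Δz = 0.6 km ⇒ ΔT = -5.82°C; T = 4.48°C
1000–3200 m, saturated: Δz = 2.2 km ⇒ ΔT = -11.44°C; T = -6.96°C
3200–1900 m, dry descent: Δz = 1.3 km ⇒ ΔT = +12.61°C; T = 5.65°C
Net change vs windward start: 5.65 − 10.3 = -4.65°C

-4.65°C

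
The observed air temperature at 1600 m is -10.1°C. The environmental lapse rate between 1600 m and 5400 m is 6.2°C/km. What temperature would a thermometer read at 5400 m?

-33.66°C

1600–5400 m, environmental: Δz = 3.8 km ⇒ ΔT = -23.56°C; T = -33.66°C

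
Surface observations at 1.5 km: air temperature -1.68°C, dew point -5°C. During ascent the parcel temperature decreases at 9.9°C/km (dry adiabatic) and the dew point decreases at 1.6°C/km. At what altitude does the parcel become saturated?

T and T_d converge at 9.9 − 1.6 = 8.3°C per km
Height above start = (-1.68 − (-5)) / 8.3 = 0.4 km
LCL altitude = 1500 m + 400 m = 1900 m

1.9 km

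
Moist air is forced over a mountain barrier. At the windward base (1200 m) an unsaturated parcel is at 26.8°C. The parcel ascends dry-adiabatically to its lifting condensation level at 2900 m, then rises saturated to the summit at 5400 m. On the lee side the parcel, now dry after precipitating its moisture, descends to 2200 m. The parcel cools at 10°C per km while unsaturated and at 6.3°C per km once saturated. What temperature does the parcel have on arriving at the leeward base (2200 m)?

26.05°C

Dry to 2900 m: -10 × 1.7 km = -17°C, so T = 9.8°C.
Saturated to 5400 m: -6.3 × 2.5 km = -15.75°C, so T = -5.95°C.
Dry descent to 2200 m: +10 × 3.2 km = +32°C, so T = 26.05°C.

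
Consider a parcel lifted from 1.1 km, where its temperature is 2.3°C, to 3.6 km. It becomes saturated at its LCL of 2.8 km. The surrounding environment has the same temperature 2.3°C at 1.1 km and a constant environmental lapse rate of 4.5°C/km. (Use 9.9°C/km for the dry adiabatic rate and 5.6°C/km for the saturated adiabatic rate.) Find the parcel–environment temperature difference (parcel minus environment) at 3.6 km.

-10.06°C (parcel cooler than environment)

Parcel:
  1100 → 2800 m (dry, 9.9°C/km): ΔT = -9.9 × 1.7 = -16.83°C → T = -14.53°C
  2800 → 3600 m (saturated, 5.6°C/km): ΔT = -5.6 × 0.8 = -4.48°C → T = -19.01°C
Environment:
  1100 → 3600 m (environment, 4.5°C/km): ΔT = -4.5 × 2.5 = -11.25°C → T = -8.95°C
T_parcel − T_env = -19.01 − (-8.95) = -10.06°C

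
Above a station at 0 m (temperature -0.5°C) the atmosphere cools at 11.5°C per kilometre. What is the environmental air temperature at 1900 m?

0–1900 m, environmental: Δz = 1.9 km ⇒ ΔT = -21.85°C; T = -22.35°C

-22.35°C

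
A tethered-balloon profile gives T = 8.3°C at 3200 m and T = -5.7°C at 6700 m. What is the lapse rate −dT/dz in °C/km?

Γ = −ΔT/Δz = (8.3 − (-5.7)) / (6700 − 3200) m
  = 14°C / 3.5 km = 4°C/km

4°C/km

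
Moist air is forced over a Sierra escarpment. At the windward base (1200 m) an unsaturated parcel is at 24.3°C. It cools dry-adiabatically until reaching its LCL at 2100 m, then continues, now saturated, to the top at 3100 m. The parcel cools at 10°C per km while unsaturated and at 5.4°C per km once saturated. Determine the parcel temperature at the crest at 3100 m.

9.9°C

Dry to 2100 m: -10 × 0.9 km = -9°C, so T = 15.3°C.
Saturated to 3100 m: -5.4 × 1 km = -5.4°C, so T = 9.9°C.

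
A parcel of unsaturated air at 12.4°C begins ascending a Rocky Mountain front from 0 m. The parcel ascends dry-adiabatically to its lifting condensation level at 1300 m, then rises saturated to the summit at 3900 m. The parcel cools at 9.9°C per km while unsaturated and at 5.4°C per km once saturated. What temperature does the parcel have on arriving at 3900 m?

-14.51°C

0 → 1300 m (dry, 9.9°C/km): ΔT = -9.9 × 1.3 = -12.87°C → T = -0.47°C
1300 → 3900 m (saturated, 5.4°C/km): ΔT = -5.4 × 2.6 = -14.04°C → T = -14.51°C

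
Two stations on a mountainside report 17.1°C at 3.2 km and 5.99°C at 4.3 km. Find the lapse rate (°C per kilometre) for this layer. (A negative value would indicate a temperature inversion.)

Γ = −ΔT/Δz = (17.1 − 5.99) / (4300 − 3200) m
  = 11.11°C / 1.1 km = 10.1°C/km

10.1°C/km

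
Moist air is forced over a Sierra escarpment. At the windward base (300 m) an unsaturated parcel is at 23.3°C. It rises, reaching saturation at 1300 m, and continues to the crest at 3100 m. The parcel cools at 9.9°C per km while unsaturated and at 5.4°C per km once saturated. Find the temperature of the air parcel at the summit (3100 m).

3.68°C

Dry to 1300 m: -9.9 × 1 km = -9.9°C, so T = 13.4°C.
Saturated to 3100 m: -5.4 × 1.8 km = -9.72°C, so T = 3.68°C.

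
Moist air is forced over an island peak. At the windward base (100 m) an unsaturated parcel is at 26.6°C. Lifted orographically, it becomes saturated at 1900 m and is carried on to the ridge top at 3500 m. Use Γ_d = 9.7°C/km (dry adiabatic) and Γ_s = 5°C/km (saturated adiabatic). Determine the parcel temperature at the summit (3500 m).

100–1900 m, dry: Δz = 1.8 km ⇒ ΔT = -17.46°C; T = 9.14°C
1900–3500 m, saturated: Δz = 1.6 km ⇒ ΔT = -8°C; T = 1.14°C

1.14°C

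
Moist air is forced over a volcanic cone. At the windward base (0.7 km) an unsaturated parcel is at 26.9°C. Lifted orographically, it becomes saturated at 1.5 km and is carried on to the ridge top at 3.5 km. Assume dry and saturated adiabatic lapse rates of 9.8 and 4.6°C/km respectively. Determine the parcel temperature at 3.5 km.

9.86°C

700 → 1500 m (dry, 9.8°C/km): ΔT = -9.8 × 0.8 = -7.84°C → T = 19.06°C
1500 → 3500 m (saturated, 4.6°C/km): ΔT = -4.6 × 2 = -9.2°C → T = 9.86°C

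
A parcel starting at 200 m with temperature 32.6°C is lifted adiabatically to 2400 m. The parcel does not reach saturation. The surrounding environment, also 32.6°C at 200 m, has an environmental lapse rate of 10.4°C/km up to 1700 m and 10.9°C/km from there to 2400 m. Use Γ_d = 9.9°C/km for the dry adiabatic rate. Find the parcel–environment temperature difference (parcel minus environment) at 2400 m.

Parcel:
  200 → 2400 m (dry, 9.9°C/km): ΔT = -9.9 × 2.2 = -21.78°C → T = 10.82°C
Environment:
  200 → 1700 m (environment, lower layer, 10.4°C/km): ΔT = -10.4 × 1.5 = -15.6°C → T = 17°C
  1700 → 2400 m (environment, upper layer, 10.9°C/km): ΔT = -10.9 × 0.7 = -7.63°C → T = 9.37°C
T_parcel − T_env = 10.82 − 9.37 = +1.45°C

+1.45°C (parcel warmer than environment)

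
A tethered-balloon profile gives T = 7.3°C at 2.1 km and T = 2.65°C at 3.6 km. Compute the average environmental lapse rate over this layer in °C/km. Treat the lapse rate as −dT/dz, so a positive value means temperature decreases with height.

Γ = −ΔT/Δz = (7.3 − 2.65) / (3600 − 2100) m
  = 4.65°C / 1.5 km = 3.1°C/km

3.1°C/km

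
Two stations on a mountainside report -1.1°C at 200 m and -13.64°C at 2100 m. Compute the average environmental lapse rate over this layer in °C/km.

6.6°C/km

Γ = −ΔT/Δz = (-1.1 − (-13.64)) / (2100 − 200) m
  = 12.54°C / 1.9 km = 6.6°C/km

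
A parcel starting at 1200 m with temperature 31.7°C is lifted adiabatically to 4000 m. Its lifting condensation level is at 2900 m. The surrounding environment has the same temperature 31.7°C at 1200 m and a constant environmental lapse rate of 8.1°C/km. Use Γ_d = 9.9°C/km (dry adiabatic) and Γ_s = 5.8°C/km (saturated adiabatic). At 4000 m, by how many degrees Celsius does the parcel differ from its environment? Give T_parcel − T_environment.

Parcel:
  1200–2900 m, dry: Δz = 1.7 km ⇒ ΔT = -16.83°C; T = 14.87°C
  2900–4000 m, saturated: Δz = 1.1 km ⇒ ΔT = -6.38°C; T = 8.49°C
Environment:
  1200–4000 m, environment: Δz = 2.8 km ⇒ ΔT = -22.68°C; T = 9.02°C
T_parcel − T_env = 8.49 − 9.02 = -0.53°C

-0.53°C (parcel cooler than environment)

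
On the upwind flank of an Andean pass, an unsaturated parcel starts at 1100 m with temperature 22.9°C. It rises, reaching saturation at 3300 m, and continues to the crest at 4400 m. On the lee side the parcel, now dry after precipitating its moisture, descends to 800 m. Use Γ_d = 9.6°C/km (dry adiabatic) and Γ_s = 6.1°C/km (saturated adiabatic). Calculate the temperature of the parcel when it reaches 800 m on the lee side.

29.63°C

From 1100 m to 3300 m (dry): cools by 9.6 × 2.2 = 21.12°C, giving 1.78°C.
From 3300 m to 4400 m (saturated): cools by 6.1 × 1.1 = 6.71°C, giving -4.93°C.
From 4400 m to 800 m (dry descent): warms by 9.6 × 3.6 = 34.56°C, giving 29.63°C.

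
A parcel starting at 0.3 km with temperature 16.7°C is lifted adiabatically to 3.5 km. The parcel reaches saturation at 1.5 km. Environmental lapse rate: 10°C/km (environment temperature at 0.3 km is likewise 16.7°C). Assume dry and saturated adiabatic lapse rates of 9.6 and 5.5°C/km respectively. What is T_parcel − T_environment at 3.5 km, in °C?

Parcel:
  300–1500 m, dry: Δz = 1.2 km ⇒ ΔT = -11.52°C; T = 5.18°C
  1500–3500 m, saturated: Δz = 2 km ⇒ ΔT = -11°C; T = -5.82°C
Environment:
  300–3500 m, environment: Δz = 3.2 km ⇒ ΔT = -32°C; T = -15.3°C
T_parcel − T_env = -5.82 − (-15.3) = +9.48°C

+9.48°C (parcel warmer than environment)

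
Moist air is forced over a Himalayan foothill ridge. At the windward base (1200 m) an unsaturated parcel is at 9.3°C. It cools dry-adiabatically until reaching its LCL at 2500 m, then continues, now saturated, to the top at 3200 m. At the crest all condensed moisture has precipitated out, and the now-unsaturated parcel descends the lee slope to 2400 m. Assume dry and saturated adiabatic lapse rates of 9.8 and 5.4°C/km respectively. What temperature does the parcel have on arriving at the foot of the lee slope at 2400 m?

0.62°C

1200 → 2500 m (dry, 9.8°C/km): ΔT = -9.8 × 1.3 = -12.74°C → T = -3.44°C
2500 → 3200 m (saturated, 5.4°C/km): ΔT = -5.4 × 0.7 = -3.78°C → T = -7.22°C
3200 → 2400 m (dry descent, 9.8°C/km): ΔT = +9.8 × 0.8 = +7.84°C → T = 0.62°C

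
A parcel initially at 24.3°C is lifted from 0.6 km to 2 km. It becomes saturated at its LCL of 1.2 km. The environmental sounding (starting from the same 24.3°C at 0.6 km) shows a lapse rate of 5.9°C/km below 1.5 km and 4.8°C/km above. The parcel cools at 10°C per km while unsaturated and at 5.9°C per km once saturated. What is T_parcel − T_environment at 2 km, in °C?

Parcel:
  600 → 1200 m (dry, 10°C/km): ΔT = -10 × 0.6 = -6°C → T = 18.3°C
  1200 → 2000 m (saturated, 5.9°C/km): ΔT = -5.9 × 0.8 = -4.72°C → T = 13.58°C
Environment:
  600 → 1500 m (environment, lower layer, 5.9°C/km): ΔT = -5.9 × 0.9 = -5.31°C → T = 18.99°C
  1500 → 2000 m (environment, upper layer, 4.8°C/km): ΔT = -4.8 × 0.5 = -2.4°C → T = 16.59°C
T_parcel − T_env = 13.58 − 16.59 = -3.01°C

-3.01°C (parcel cooler than environment)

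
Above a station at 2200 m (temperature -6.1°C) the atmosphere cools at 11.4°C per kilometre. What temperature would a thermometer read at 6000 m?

From 2200 m to 6000 m (environmental): cools by 11.4 × 3.8 = 43.32°C, giving -49.42°C.

-49.42°C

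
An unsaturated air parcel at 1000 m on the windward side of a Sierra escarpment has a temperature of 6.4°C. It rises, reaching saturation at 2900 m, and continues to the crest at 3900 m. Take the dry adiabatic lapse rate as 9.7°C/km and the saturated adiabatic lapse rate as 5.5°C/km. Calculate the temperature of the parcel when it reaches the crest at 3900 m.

1000 → 2900 m (dry, 9.7°C/km): ΔT = -9.7 × 1.9 = -18.43°C → T = -12.03°C
2900 → 3900 m (saturated, 5.5°C/km): ΔT = -5.5 × 1 = -5.5°C → T = -17.53°C

-17.53°C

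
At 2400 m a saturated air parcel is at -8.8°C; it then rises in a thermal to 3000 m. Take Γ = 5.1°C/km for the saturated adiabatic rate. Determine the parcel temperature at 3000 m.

-11.86°C

Saturated adiabatic to 3000 m: -5.1 × 0.6 km = -3.06°C, so T = -11.86°C.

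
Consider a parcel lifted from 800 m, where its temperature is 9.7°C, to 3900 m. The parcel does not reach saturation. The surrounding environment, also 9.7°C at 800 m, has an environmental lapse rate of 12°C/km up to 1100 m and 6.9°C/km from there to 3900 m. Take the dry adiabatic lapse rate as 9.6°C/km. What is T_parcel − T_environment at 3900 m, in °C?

-6.84°C (parcel cooler than environment)

Parcel:
  800 → 3900 m (dry, 9.6°C/km): ΔT = -9.6 × 3.1 = -29.76°C → T = -20.06°C
Environment:
  800 → 1100 m (environment, lower layer, 12°C/km): ΔT = -12 × 0.3 = -3.6°C → T = 6.1°C
  1100 → 3900 m (environment, upper layer, 6.9°C/km): ΔT = -6.9 × 2.8 = -19.32°C → T = -13.22°C
T_parcel − T_env = -20.06 − (-13.22) = -6.84°C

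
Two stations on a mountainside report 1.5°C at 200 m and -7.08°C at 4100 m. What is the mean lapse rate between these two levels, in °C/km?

2.2°C/km

Γ = −ΔT/Δz = (1.5 − (-7.08)) / (4100 − 200) m
  = 8.58°C / 3.9 km = 2.2°C/km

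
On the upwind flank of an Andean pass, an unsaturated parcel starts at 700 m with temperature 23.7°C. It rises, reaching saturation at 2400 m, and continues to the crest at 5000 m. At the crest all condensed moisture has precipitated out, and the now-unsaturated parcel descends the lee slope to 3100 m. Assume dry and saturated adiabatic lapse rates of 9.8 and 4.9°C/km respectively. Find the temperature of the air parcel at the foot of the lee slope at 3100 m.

12.92°C

Dry to 2400 m: -9.8 × 1.7 km = -16.66°C, so T = 7.04°C.
Saturated to 5000 m: -4.9 × 2.6 km = -12.74°C, so T = -5.7°C.
Dry descent to 3100 m: +9.8 × 1.9 km = +18.62°C, so T = 12.92°C.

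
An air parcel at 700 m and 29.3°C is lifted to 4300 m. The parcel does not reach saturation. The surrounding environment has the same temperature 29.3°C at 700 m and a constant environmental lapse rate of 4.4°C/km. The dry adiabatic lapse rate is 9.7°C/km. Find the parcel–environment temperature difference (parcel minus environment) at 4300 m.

-19.08°C (parcel cooler than environment)

Parcel:
  Dry to 4300 m: -9.7 × 3.6 km = -34.92°C, so T = -5.62°C.
Environment:
  Environment to 4300 m: -4.4 × 3.6 km = -15.84°C, so T = 13.46°C.
T_parcel − T_env = -5.62 − 13.46 = -19.08°C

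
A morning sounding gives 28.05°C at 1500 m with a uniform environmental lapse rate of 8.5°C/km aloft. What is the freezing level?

Height above start = (28.05 − 0) / 8.5 = 3.3 km
Altitude = 1500 m + 3300 m = 4800 m

4800 m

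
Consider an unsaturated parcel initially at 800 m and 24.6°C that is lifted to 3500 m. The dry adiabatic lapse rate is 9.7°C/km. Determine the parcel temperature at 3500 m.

800 → 3500 m (dry adiabatic, 9.7°C/km): ΔT = -9.7 × 2.7 = -26.19°C → T = -1.59°C

-1.59°C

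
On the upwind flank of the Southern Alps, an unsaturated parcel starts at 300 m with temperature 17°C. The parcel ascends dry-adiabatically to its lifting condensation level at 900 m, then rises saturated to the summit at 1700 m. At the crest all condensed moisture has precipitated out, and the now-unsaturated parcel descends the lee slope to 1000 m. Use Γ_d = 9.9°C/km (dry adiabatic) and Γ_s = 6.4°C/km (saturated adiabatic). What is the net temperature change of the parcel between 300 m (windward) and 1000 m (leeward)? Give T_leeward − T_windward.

-4.13°C

From 300 m to 900 m (dry): cools by 9.9 × 0.6 = 5.94°C, giving 11.06°C.
From 900 m to 1700 m (saturated): cools by 6.4 × 0.8 = 5.12°C, giving 5.94°C.
From 1700 m to 1000 m (dry descent): warms by 9.9 × 0.7 = 6.93°C, giving 12.87°C.
Net change vs windward start: 12.87 − 17 = -4.13°C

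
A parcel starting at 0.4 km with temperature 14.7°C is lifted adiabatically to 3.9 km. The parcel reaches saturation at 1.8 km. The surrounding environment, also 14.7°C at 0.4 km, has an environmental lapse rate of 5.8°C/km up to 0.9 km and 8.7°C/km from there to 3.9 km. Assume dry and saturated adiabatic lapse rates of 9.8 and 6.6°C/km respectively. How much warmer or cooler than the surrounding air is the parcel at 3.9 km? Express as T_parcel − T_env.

+1.42°C (parcel warmer than environment)

Parcel:
  400 → 1800 m (dry, 9.8°C/km): ΔT = -9.8 × 1.4 = -13.72°C → T = 0.98°C
  1800 → 3900 m (saturated, 6.6°C/km): ΔT = -6.6 × 2.1 = -13.86°C → T = -12.88°C
Environment:
  400 → 900 m (environment, lower layer, 5.8°C/km): ΔT = -5.8 × 0.5 = -2.9°C → T = 11.8°C
  900 → 3900 m (environment, upper layer, 8.7°C/km): ΔT = -8.7 × 3 = -26.1°C → T = -14.3°C
T_parcel − T_env = -12.88 − (-14.3) = +1.42°C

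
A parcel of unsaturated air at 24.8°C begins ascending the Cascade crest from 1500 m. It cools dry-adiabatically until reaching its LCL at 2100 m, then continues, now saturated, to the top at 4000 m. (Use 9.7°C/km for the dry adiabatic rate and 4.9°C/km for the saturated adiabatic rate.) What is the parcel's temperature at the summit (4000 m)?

9.67°C

1500–2100 m, dry: Δz = 0.6 km ⇒ ΔT = -5.82°C; T = 18.98°C
2100–4000 m, saturated: Δz = 1.9 km ⇒ ΔT = -9.31°C; T = 9.67°C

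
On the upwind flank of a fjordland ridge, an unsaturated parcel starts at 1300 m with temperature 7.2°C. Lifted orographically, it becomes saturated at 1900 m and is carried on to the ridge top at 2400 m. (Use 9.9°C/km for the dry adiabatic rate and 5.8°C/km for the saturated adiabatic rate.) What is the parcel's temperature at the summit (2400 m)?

1300 → 1900 m (dry, 9.9°C/km): ΔT = -9.9 × 0.6 = -5.94°C → T = 1.26°C
1900 → 2400 m (saturated, 5.8°C/km): ΔT = -5.8 × 0.5 = -2.9°C → T = -1.64°C

-1.64°C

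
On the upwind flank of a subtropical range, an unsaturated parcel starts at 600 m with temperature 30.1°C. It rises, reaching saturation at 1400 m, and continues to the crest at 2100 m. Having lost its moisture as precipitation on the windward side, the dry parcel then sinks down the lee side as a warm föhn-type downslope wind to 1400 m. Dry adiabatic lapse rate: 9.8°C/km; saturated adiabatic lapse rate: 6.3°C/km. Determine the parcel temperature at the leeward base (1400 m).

Dry to 1400 m: -9.8 × 0.8 km = -7.84°C, so T = 22.26°C.
Saturated to 2100 m: -6.3 × 0.7 km = -4.41°C, so T = 17.85°C.
Dry descent to 1400 m: +9.8 × 0.7 km = +6.86°C, so T = 24.71°C.

24.71°C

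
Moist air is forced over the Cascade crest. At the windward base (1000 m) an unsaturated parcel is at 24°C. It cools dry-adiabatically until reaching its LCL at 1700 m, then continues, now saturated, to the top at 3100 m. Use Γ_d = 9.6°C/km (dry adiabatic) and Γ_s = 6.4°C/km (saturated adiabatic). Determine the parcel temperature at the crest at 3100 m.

8.32°C

From 1000 m to 1700 m (dry): cools by 9.6 × 0.7 = 6.72°C, giving 17.28°C.
From 1700 m to 3100 m (saturated): cools by 6.4 × 1.4 = 8.96°C, giving 8.32°C.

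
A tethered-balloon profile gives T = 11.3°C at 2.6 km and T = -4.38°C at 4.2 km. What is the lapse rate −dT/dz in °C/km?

Γ = −ΔT/Δz = (11.3 − (-4.38)) / (4200 − 2600) m
  = 15.68°C / 1.6 km = 9.8°C/km

9.8°C/km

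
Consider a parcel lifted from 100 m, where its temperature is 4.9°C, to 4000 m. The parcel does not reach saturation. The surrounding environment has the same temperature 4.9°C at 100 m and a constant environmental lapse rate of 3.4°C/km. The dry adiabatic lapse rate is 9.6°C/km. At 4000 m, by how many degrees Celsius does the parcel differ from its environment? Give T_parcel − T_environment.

Parcel:
  From 100 m to 4000 m (dry): cools by 9.6 × 3.9 = 37.44°C, giving -32.54°C.
Environment:
  From 100 m to 4000 m (environment): cools by 3.4 × 3.9 = 13.26°C, giving -8.36°C.
T_parcel − T_env = -32.54 − (-8.36) = -24.18°C

-24.18°C (parcel cooler than environment)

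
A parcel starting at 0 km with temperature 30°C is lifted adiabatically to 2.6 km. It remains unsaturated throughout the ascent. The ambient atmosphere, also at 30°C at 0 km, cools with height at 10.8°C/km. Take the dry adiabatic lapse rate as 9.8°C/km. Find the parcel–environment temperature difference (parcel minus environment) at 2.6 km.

+2.6°C (parcel warmer than environment)

Parcel:
  Dry to 2600 m: -9.8 × 2.6 km = -25.48°C, so T = 4.52°C.
Environment:
  Environment to 2600 m: -10.8 × 2.6 km = -28.08°C, so T = 1.92°C.
T_parcel − T_env = 4.52 − 1.92 = +2.6°C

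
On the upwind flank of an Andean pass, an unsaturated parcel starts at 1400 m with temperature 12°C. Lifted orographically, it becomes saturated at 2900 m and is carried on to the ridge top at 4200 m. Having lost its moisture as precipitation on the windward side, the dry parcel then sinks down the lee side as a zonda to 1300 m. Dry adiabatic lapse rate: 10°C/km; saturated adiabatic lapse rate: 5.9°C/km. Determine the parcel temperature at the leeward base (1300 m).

18.33°C

Dry to 2900 m: -10 × 1.5 km = -15°C, so T = -3°C.
Saturated to 4200 m: -5.9 × 1.3 km = -7.67°C, so T = -10.67°C.
Dry descent to 1300 m: +10 × 2.9 km = +29°C, so T = 18.33°C.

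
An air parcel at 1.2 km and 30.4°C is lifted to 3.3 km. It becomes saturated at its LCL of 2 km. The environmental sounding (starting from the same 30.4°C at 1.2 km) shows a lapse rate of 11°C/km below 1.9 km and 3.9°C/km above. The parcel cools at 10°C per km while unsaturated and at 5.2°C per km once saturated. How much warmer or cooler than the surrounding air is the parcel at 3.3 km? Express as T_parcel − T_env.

-1.6°C (parcel cooler than environment)

Parcel:
  1200 → 2000 m (dry, 10°C/km): ΔT = -10 × 0.8 = -8°C → T = 22.4°C
  2000 → 3300 m (saturated, 5.2°C/km): ΔT = -5.2 × 1.3 = -6.76°C → T = 15.64°C
Environment:
  1200 → 1900 m (environment, lower layer, 11°C/km): ΔT = -11 × 0.7 = -7.7°C → T = 22.7°C
  1900 → 3300 m (environment, upper layer, 3.9°C/km): ΔT = -3.9 × 1.4 = -5.46°C → T = 17.24°C
T_parcel − T_env = 15.64 − 17.24 = -1.6°C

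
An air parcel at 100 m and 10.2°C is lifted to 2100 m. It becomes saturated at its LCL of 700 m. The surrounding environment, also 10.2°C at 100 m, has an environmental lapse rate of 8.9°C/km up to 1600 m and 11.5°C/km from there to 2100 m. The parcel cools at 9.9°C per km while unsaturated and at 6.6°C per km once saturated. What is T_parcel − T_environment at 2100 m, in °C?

Parcel:
  Dry to 700 m: -9.9 × 0.6 km = -5.94°C, so T = 4.26°C.
  Saturated to 2100 m: -6.6 × 1.4 km = -9.24°C, so T = -4.98°C.
Environment:
  Environment, lower layer to 1600 m: -8.9 × 1.5 km = -13.35°C, so T = -3.15°C.
  Environment, upper layer to 2100 m: -11.5 × 0.5 km = -5.75°C, so T = -8.9°C.
T_parcel − T_env = -4.98 − (-8.9) = +3.92°C

+3.92°C (parcel warmer than environment)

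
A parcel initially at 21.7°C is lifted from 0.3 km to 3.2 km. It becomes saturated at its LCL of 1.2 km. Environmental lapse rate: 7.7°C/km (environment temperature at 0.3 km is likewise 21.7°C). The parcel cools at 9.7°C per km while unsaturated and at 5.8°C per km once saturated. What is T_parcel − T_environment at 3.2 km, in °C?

Parcel:
  300–1200 m, dry: Δz = 0.9 km ⇒ ΔT = -8.73°C; T = 12.97°C
  1200–3200 m, saturated: Δz = 2 km ⇒ ΔT = -11.6°C; T = 1.37°C
Environment:
  300–3200 m, environment: Δz = 2.9 km ⇒ ΔT = -22.33°C; T = -0.63°C
T_parcel − T_env = 1.37 − (-0.63) = +2°C

+2°C (parcel warmer than environment)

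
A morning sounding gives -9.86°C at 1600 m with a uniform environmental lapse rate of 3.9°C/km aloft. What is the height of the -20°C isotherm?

Height above start = (-9.86 − (-20)) / 3.9 = 2.6 km
Altitude = 1600 m + 2600 m = 4200 m

4200 m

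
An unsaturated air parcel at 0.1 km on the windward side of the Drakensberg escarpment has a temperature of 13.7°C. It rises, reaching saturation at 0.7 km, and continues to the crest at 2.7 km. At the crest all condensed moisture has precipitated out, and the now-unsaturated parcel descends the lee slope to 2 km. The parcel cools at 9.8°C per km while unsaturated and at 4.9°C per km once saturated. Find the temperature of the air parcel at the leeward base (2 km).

4.88°C

100 → 700 m (dry, 9.8°C/km): ΔT = -9.8 × 0.6 = -5.88°C → T = 7.82°C
700 → 2700 m (saturated, 4.9°C/km): ΔT = -4.9 × 2 = -9.8°C → T = -1.98°C
2700 → 2000 m (dry descent, 9.8°C/km): ΔT = +9.8 × 0.7 = +6.86°C → T = 4.88°C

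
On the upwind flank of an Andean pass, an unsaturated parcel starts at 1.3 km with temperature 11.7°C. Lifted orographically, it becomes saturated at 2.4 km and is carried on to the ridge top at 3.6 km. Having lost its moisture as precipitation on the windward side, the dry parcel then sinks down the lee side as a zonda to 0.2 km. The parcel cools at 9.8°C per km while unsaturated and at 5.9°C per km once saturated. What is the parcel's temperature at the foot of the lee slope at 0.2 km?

1300–2400 m, dry: Δz = 1.1 km ⇒ ΔT = -10.78°C; T = 0.92°C
2400–3600 m, saturated: Δz = 1.2 km ⇒ ΔT = -7.08°C; T = -6.16°C
3600–200 m, dry descent: Δz = 3.4 km ⇒ ΔT = +33.32°C; T = 27.16°C

27.16°C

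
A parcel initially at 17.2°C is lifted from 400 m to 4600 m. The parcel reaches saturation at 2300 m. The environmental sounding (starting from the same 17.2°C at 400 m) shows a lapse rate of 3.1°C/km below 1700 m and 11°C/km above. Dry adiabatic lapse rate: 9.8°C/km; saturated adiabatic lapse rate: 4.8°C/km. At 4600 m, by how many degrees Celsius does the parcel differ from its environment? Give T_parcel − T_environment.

Parcel:
  400–2300 m, dry: Δz = 1.9 km ⇒ ΔT = -18.62°C; T = -1.42°C
  2300–4600 m, saturated: Δz = 2.3 km ⇒ ΔT = -11.04°C; T = -12.46°C
Environment:
  400–1700 m, environment, lower layer: Δz = 1.3 km ⇒ ΔT = -4.03°C; T = 13.17°C
  1700–4600 m, environment, upper layer: Δz = 2.9 km ⇒ ΔT = -31.9°C; T = -18.73°C
T_parcel − T_env = -12.46 − (-18.73) = +6.27°C

+6.27°C (parcel warmer than environment)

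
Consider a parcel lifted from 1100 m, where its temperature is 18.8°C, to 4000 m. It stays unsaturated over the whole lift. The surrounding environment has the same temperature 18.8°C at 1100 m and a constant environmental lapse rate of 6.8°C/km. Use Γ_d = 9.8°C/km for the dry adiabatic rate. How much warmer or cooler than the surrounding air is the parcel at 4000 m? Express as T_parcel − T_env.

-8.7°C (parcel cooler than environment)

Parcel:
  1100 → 4000 m (dry, 9.8°C/km): ΔT = -9.8 × 2.9 = -28.42°C → T = -9.62°C
Environment:
  1100 → 4000 m (environment, 6.8°C/km): ΔT = -6.8 × 2.9 = -19.72°C → T = -0.92°C
T_parcel − T_env = -9.62 − (-0.92) = -8.7°C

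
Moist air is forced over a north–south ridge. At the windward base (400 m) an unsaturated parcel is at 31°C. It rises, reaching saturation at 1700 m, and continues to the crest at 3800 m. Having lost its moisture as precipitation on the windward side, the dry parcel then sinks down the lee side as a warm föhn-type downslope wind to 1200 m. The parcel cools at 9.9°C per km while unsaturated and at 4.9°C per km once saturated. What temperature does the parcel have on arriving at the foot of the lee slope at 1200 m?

400–1700 m, dry: Δz = 1.3 km ⇒ ΔT = -12.87°C; T = 18.13°C
1700–3800 m, saturated: Δz = 2.1 km ⇒ ΔT = -10.29°C; T = 7.84°C
3800–1200 m, dry descent: Δz = 2.6 km ⇒ ΔT = +25.74°C; T = 33.58°C

33.58°C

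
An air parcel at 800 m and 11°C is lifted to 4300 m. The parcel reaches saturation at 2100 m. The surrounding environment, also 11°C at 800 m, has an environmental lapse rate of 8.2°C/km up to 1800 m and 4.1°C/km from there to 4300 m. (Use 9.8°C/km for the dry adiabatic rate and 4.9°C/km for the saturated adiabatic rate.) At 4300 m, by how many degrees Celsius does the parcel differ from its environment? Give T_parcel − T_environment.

Parcel:
  Dry to 2100 m: -9.8 × 1.3 km = -12.74°C, so T = -1.74°C.
  Saturated to 4300 m: -4.9 × 2.2 km = -10.78°C, so T = -12.52°C.
Environment:
  Environment, lower layer to 1800 m: -8.2 × 1 km = -8.2°C, so T = 2.8°C.
  Environment, upper layer to 4300 m: -4.1 × 2.5 km = -10.25°C, so T = -7.45°C.
T_parcel − T_env = -12.52 − (-7.45) = -5.07°C

-5.07°C (parcel cooler than environment)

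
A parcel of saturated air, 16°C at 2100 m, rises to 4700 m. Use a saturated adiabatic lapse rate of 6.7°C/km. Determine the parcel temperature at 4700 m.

-1.42°C

Saturated adiabatic to 4700 m: -6.7 × 2.6 km = -17.42°C, so T = -1.42°C.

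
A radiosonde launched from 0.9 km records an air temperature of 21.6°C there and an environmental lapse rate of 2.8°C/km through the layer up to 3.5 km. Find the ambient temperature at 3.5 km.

900 → 3500 m (environmental, 2.8°C/km): ΔT = -2.8 × 2.6 = -7.28°C → T = 14.32°C

14.32°C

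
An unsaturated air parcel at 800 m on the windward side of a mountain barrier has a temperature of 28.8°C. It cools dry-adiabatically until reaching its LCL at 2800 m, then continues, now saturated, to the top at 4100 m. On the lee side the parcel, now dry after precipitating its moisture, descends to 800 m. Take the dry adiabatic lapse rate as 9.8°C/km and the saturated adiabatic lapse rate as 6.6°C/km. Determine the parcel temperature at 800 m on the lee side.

800–2800 m, dry: Δz = 2 km ⇒ ΔT = -19.6°C; T = 9.2°C
2800–4100 m, saturated: Δz = 1.3 km ⇒ ΔT = -8.58°C; T = 0.62°C
4100–800 m, dry descent: Δz = 3.3 km ⇒ ΔT = +32.34°C; T = 32.96°C

32.96°C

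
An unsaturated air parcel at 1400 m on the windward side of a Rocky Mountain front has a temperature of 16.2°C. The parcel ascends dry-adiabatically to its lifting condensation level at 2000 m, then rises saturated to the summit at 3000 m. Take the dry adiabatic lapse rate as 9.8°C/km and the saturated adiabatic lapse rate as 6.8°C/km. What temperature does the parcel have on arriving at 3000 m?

3.52°C

1400 → 2000 m (dry, 9.8°C/km): ΔT = -9.8 × 0.6 = -5.88°C → T = 10.32°C
2000 → 3000 m (saturated, 6.8°C/km): ΔT = -6.8 × 1 = -6.8°C → T = 3.52°C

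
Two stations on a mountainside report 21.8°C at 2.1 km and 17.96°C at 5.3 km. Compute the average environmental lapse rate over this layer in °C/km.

1.2°C/km

Γ = −ΔT/Δz = (21.8 − 17.96) / (5300 − 2100) m
  = 3.84°C / 3.2 km = 1.2°C/km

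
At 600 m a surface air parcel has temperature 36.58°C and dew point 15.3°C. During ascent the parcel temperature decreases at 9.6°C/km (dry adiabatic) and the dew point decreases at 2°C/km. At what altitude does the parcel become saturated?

T and T_d converge at 9.6 − 2 = 7.6°C per km
Height above start = (36.58 − 15.3) / 7.6 = 2.8 km
LCL altitude = 600 m + 2800 m = 3400 m

3400 m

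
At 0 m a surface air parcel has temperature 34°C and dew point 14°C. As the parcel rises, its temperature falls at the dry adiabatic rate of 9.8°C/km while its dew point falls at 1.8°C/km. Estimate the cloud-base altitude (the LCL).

2500 m

T and T_d converge at 9.8 − 1.8 = 8°C per km
Height above start = (34 − 14) / 8 = 2.5 km
LCL altitude = 0 m + 2500 m = 2500 m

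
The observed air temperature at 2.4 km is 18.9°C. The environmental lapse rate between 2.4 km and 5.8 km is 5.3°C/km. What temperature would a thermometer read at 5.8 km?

0.88°C

Environmental to 5800 m: -5.3 × 3.4 km = -18.02°C, so T = 0.88°C.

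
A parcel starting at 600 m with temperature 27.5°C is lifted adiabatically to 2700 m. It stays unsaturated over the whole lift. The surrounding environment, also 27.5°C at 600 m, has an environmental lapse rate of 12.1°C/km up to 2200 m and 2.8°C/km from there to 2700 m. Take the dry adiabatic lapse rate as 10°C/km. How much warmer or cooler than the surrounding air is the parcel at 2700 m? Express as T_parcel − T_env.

-0.24°C (parcel cooler than environment)

Parcel:
  Dry to 2700 m: -10 × 2.1 km = -21°C, so T = 6.5°C.
Environment:
  Environment, lower layer to 2200 m: -12.1 × 1.6 km = -19.36°C, so T = 8.14°C.
  Environment, upper layer to 2700 m: -2.8 × 0.5 km = -1.4°C, so T = 6.74°C.
T_parcel − T_env = 6.5 − 6.74 = -0.24°C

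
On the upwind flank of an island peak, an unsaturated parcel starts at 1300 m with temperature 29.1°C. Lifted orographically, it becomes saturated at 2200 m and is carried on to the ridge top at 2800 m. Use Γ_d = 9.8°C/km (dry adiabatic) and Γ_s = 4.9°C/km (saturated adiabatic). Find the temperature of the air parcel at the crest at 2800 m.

17.34°C

Dry to 2200 m: -9.8 × 0.9 km = -8.82°C, so T = 20.28°C.
Saturated to 2800 m: -4.9 × 0.6 km = -2.94°C, so T = 17.34°C.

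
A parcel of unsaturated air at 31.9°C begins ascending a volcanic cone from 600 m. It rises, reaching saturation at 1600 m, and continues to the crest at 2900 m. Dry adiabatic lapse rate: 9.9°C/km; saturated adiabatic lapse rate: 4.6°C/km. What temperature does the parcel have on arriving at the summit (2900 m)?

16.02°C

From 600 m to 1600 m (dry): cools by 9.9 × 1 = 9.9°C, giving 22°C.
From 1600 m to 2900 m (saturated): cools by 4.6 × 1.3 = 5.98°C, giving 16.02°C.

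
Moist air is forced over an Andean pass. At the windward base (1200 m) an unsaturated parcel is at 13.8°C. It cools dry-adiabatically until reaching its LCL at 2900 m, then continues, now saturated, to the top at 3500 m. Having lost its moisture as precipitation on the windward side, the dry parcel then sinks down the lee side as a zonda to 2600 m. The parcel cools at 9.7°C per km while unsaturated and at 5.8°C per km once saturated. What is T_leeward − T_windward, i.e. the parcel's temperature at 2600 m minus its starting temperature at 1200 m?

From 1200 m to 2900 m (dry): cools by 9.7 × 1.7 = 16.49°C, giving -2.69°C.
From 2900 m to 3500 m (saturated): cools by 5.8 × 0.6 = 3.48°C, giving -6.17°C.
From 3500 m to 2600 m (dry descent): warms by 9.7 × 0.9 = 8.73°C, giving 2.56°C.
Net change vs windward start: 2.56 − 13.8 = -11.24°C

-11.24°C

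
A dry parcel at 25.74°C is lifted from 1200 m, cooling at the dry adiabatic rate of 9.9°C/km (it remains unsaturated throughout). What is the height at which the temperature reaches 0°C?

3800 m

Height above start = (25.74 − 0) / 9.9 = 2.6 km
Altitude = 1200 m + 2600 m = 3800 m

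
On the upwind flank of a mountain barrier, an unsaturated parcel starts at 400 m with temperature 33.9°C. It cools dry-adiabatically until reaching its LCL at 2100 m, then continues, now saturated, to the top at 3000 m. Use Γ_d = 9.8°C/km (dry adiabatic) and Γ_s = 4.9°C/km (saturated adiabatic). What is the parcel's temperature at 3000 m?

12.83°C

Dry to 2100 m: -9.8 × 1.7 km = -16.66°C, so T = 17.24°C.
Saturated to 3000 m: -4.9 × 0.9 km = -4.41°C, so T = 12.83°C.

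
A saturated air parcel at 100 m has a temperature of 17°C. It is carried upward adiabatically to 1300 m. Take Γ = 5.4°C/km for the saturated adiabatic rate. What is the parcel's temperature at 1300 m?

Saturated adiabatic to 1300 m: -5.4 × 1.2 km = -6.48°C, so T = 10.52°C.

10.52°C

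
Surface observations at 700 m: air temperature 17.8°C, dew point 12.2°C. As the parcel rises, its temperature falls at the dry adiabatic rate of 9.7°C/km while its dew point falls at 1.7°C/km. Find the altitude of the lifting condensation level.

T and T_d converge at 9.7 − 1.7 = 8°C per km
Height above start = (17.8 − 12.2) / 8 = 0.7 km
LCL altitude = 700 m + 700 m = 1400 m

1400 m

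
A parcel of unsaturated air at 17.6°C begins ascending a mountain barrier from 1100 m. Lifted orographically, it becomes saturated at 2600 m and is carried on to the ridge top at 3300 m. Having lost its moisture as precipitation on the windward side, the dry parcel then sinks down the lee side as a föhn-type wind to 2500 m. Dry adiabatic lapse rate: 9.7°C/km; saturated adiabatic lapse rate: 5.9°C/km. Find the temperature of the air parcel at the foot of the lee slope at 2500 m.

6.68°C

From 1100 m to 2600 m (dry): cools by 9.7 × 1.5 = 14.55°C, giving 3.05°C.
From 2600 m to 3300 m (saturated): cools by 5.9 × 0.7 = 4.13°C, giving -1.08°C.
From 3300 m to 2500 m (dry descent): warms by 9.7 × 0.8 = 7.76°C, giving 6.68°C.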